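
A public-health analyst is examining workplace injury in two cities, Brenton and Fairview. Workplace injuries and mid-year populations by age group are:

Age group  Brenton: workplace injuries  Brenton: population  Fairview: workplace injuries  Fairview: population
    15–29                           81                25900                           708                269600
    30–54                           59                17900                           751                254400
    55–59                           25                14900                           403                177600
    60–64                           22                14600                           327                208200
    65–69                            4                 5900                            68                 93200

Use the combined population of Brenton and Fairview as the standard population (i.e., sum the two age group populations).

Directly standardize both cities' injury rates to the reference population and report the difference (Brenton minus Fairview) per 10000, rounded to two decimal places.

1.00

Age-specific rates per 10000 for Brenton: 31.27, 32.96, 16.78, 15.07, 6.78.
For Fairview: 26.26, 29.52, 22.69, 15.71, 7.30.
Combined standard total = 1082200; weights = 0.2731, 0.2516, 0.1779, 0.2059, 0.0916.
Brenton: 0.2731×31.27 + 0.2516×32.96 + 0.1779×16.78 + 0.2059×15.07 + 0.0916×6.78 = 23.5407 per 10000.
Fairview: 0.2731×26.26 + 0.2516×29.52 + 0.1779×22.69 + 0.2059×15.71 + 0.0916×7.30 = 22.5365 per 10000.
Difference = 23.5407 − 22.5365 = 1.0042.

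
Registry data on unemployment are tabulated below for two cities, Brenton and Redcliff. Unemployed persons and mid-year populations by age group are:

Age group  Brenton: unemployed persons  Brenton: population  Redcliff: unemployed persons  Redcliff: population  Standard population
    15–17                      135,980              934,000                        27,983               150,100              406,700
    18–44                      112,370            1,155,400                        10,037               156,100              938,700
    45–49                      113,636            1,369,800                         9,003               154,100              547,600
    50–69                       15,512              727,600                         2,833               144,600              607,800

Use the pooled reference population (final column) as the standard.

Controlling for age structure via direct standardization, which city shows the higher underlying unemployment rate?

Age-specific rates per 1,000 for Brenton: 145.589, 97.256, 82.958, 21.319.
For Redcliff: 186.429, 64.299, 58.423, 19.592.
Standard total = 2,500,800; weights = 0.1626, 0.3754, 0.2190, 0.2430.
Brenton: 0.1626×145.589 + 0.3754×97.256 + 0.2190×82.958 + 0.2430×21.319 = 83.5298 per 1,000.
Redcliff: 0.1626×186.429 + 0.3754×64.299 + 0.2190×58.423 + 0.2430×19.592 = 72.0082 per 1,000.

Brenton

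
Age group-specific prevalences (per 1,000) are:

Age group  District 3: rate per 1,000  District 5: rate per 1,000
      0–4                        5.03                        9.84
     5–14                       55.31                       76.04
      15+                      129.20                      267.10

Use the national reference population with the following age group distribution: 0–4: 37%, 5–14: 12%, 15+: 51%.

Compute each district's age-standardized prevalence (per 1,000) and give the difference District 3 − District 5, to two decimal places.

Standard weights: 0.37, 0.12, 0.51.
District 3: 0.3700×5.03 + 0.1200×55.31 + 0.5100×129.20 = 74.3903 per 1,000.
District 5: 0.3700×9.84 + 0.1200×76.04 + 0.5100×267.10 = 148.9866 per 1,000.
Difference = 74.3903 − 148.9866 = -74.5963.

-74.60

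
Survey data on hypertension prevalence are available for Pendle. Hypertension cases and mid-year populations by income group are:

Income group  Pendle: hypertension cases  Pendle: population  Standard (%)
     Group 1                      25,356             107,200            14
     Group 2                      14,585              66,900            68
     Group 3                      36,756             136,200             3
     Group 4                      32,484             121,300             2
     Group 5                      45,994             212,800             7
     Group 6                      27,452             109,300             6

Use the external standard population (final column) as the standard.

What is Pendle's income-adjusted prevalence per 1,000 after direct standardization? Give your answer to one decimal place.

225.0

Income-specific rates per 1,000 for Pendle: 236.530, 218.012, 269.868, 267.799, 216.137, 251.162.
Standard weights: 0.14, 0.68, 0.03, 0.02, 0.07, 0.06.
Standardized rate: 0.1400×236.530 + 0.6800×218.012 + 0.0300×269.868 + 0.0200×267.799 + 0.0700×216.137 + 0.0600×251.162 = 225.0136 per 1,000.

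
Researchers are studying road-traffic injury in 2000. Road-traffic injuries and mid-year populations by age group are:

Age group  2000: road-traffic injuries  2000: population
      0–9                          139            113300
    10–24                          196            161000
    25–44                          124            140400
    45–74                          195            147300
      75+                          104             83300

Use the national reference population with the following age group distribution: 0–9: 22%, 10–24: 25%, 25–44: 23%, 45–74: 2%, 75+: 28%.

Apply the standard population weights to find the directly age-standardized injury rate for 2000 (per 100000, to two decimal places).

115.34

Age-specific rates per 100000 for 2000: 122.68, 121.74, 88.32, 132.38, 124.85.
Standard weights: 0.22, 0.25, 0.23, 0.02, 0.28.
Standardized rate: 0.2200×122.68 + 0.2500×121.74 + 0.2300×88.32 + 0.0200×132.38 + 0.2800×124.85 = 115.3441 per 100000.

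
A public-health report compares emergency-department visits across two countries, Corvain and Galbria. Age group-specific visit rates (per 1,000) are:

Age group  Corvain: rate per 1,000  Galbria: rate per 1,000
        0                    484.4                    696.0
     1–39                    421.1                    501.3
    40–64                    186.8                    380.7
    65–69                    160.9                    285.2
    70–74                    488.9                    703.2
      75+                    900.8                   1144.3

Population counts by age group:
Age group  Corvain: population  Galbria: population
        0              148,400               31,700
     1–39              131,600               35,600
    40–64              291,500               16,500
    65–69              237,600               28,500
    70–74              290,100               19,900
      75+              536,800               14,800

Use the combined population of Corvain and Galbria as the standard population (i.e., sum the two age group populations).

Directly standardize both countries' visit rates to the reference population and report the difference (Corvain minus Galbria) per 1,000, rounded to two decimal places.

Combined standard total = 1,783,000; weights = 0.1010, 0.0938, 0.1727, 0.1492, 0.1739, 0.3094.
Corvain: 0.1010×484.4 + 0.0938×421.1 + 0.1727×186.8 + 0.1492×160.9 + 0.1739×488.9 + 0.3094×900.8 = 508.3783 per 1,000.
Galbria: 0.1010×696.0 + 0.0938×501.3 + 0.1727×380.7 + 0.1492×285.2 + 0.1739×703.2 + 0.3094×1144.3 = 701.9081 per 1,000.
Difference = 508.3783 − 701.9081 = -193.5298.

-193.53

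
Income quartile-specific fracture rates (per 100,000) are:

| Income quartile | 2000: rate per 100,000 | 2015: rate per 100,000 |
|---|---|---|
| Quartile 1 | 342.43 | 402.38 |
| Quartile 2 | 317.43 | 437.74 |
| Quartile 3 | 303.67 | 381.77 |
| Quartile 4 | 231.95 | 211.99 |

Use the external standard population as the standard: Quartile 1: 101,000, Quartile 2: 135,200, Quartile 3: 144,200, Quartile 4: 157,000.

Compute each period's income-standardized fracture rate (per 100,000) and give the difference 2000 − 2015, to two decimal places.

-56.66

Standard total = 537,400; weights = 0.1879, 0.2516, 0.2683, 0.2921.
2000: 0.1879×342.43 + 0.2516×317.43 + 0.2683×303.67 + 0.2921×231.95 = 293.4636 per 100,000.
2015: 0.1879×402.38 + 0.2516×437.74 + 0.2683×381.77 + 0.2921×211.99 = 350.1237 per 100,000.
Difference = 293.4636 − 350.1237 = -56.6601.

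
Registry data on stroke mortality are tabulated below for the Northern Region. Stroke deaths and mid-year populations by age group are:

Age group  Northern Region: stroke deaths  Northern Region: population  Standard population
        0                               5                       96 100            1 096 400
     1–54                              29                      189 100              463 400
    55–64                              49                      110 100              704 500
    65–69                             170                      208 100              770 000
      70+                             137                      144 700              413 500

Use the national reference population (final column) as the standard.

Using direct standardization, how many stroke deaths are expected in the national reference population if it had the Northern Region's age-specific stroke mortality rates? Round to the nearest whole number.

1462

Age-specific rates per 100 000 for the Northern Region: 5.20, 15.34, 44.50, 81.69, 94.68.
Expected stroke deaths = Σ (standard pop × age-specific rate ÷ 100 000)
= 1 096 400×5.20/100 000 + 463 400×15.34/100 000 + 704 500×44.50/100 000 + 770 000×81.69/100 000 + 413 500×94.68/100 000
= 57.04 + 71.07 + 313.54 + 629.02 + 391.50 = 1462.17.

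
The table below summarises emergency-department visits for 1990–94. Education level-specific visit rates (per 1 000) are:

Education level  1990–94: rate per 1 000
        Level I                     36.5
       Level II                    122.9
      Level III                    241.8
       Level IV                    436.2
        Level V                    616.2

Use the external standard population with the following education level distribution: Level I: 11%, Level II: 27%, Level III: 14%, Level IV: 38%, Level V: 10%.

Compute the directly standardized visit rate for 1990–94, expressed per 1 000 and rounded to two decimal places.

Standard weights: 0.11, 0.27, 0.14, 0.38, 0.10.
Standardized rate: 0.1100×36.5 + 0.2700×122.9 + 0.1400×241.8 + 0.3800×436.2 + 0.1000×616.2 = 298.4260 per 1 000.

298.43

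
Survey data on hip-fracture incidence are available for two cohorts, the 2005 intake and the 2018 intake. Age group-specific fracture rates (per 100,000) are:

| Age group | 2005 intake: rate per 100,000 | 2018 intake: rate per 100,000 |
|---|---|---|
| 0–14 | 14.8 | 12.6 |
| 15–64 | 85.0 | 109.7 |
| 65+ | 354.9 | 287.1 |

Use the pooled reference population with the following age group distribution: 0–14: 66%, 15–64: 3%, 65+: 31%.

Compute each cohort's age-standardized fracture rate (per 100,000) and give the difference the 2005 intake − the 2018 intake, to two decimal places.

Standard weights: 0.66, 0.03, 0.31.
The 2005 intake: 0.6600×14.8 + 0.0300×85.0 + 0.3100×354.9 = 122.3370 per 100,000.
The 2018 intake: 0.6600×12.6 + 0.0300×109.7 + 0.3100×287.1 = 100.6080 per 100,000.
Difference = 122.3370 − 100.6080 = 21.7290.

21.73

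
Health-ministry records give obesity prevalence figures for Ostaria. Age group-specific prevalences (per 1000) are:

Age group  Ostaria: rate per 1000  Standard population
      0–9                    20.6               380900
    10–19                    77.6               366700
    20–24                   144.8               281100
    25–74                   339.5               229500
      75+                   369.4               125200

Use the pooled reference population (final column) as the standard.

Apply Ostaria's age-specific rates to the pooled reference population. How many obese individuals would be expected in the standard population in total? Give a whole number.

Expected obese individuals = Σ (standard pop × age-specific rate ÷ 1000)
= 380900×20.6/1000 + 366700×77.6/1000 + 281100×144.8/1000 + 229500×339.5/1000 + 125200×369.4/1000
= 7846.54 + 28455.92 + 40703.28 + 77915.25 + 46248.88 = 201169.87.

201170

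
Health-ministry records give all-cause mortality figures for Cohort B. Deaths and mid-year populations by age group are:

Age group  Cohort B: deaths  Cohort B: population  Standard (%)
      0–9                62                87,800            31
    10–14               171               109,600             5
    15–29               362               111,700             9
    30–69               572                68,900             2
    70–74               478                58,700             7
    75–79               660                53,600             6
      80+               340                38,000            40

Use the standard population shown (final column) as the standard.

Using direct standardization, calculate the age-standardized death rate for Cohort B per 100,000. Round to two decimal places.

564.24

Age-specific rates per 100,000 for Cohort B: 70.62, 156.02, 324.08, 830.19, 814.31, 1231.34, 894.74.
Standard weights: 0.31, 0.05, 0.09, 0.02, 0.07, 0.06, 0.40.
Standardized rate: 0.3100×70.62 + 0.0500×156.02 + 0.0900×324.08 + 0.0200×830.19 + 0.0700×814.31 + 0.0600×1231.34 + 0.4000×894.74 = 564.2400 per 100,000.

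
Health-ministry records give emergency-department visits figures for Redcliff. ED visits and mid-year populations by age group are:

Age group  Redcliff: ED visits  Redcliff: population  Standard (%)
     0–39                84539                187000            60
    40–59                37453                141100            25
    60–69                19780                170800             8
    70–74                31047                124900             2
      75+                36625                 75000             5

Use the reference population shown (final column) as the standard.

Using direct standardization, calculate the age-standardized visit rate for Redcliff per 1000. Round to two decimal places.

Age-specific rates per 1000 for Redcliff: 452.080, 265.436, 115.808, 248.575, 488.333.
Standard weights: 0.60, 0.25, 0.08, 0.02, 0.05.
Standardized rate: 0.6000×452.080 + 0.2500×265.436 + 0.0800×115.808 + 0.0200×248.575 + 0.0500×488.333 = 376.2599 per 1000.

376.26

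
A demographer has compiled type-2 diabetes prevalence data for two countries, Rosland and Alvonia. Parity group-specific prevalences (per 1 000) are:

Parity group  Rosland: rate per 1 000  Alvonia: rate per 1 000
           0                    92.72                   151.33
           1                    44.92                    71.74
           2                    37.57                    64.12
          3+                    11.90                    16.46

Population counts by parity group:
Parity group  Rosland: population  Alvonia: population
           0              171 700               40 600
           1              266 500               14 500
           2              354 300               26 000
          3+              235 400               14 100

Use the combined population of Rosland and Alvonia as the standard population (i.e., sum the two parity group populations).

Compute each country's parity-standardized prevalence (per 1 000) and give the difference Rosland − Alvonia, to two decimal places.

Combined standard total = 1 123 100; weights = 0.1890, 0.2502, 0.3386, 0.2222.
Rosland: 0.1890×92.72 + 0.2502×44.92 + 0.3386×37.57 + 0.2222×11.90 = 44.1313 per 1 000.
Alvonia: 0.1890×151.33 + 0.2502×71.74 + 0.3386×64.12 + 0.2222×16.46 = 71.9241 per 1 000.
Difference = 44.1313 − 71.9241 = -27.7927.

-27.79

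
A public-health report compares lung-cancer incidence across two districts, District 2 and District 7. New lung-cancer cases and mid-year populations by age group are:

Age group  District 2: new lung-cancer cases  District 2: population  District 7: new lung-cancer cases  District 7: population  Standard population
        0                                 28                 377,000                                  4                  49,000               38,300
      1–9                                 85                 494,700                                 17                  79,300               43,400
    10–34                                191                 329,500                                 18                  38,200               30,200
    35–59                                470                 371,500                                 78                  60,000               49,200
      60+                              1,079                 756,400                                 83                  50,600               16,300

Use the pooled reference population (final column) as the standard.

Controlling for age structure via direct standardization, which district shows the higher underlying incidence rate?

District 7

Age-specific rates per 100,000 for District 2: 7.43, 17.18, 57.97, 126.51, 142.65.
For District 7: 8.16, 21.44, 47.12, 130.00, 164.03.
Standard total = 177,400; weights = 0.2159, 0.2446, 0.1702, 0.2773, 0.0919.
District 2: 0.2159×7.43 + 0.2446×17.18 + 0.1702×57.97 + 0.2773×126.51 + 0.0919×142.65 = 63.8694 per 100,000.
District 7: 0.2159×8.16 + 0.2446×21.44 + 0.1702×47.12 + 0.2773×130.00 + 0.0919×164.03 = 66.1544 per 100,000.
The crude rates (79.56 vs 72.18) would put District 2 higher, but that reflects its age composition; once standardized to a common age structure, District 7 has the higher underlying rate.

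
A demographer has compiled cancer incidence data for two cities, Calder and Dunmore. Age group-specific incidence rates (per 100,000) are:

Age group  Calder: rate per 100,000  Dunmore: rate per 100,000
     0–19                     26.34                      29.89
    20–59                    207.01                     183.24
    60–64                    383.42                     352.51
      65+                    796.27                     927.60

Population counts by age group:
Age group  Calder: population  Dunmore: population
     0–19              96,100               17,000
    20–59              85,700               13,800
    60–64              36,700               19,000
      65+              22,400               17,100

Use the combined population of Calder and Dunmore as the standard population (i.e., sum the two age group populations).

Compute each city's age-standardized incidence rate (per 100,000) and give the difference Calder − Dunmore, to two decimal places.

-4.88

Combined standard total = 307,800; weights = 0.3674, 0.3233, 0.1810, 0.1283.
Calder: 0.3674×26.34 + 0.3233×207.01 + 0.1810×383.42 + 0.1283×796.27 = 248.1667 per 100,000.
Dunmore: 0.3674×29.89 + 0.3233×183.24 + 0.1810×352.51 + 0.1283×927.60 = 253.0473 per 100,000.
Difference = 248.1667 − 253.0473 = -4.8806.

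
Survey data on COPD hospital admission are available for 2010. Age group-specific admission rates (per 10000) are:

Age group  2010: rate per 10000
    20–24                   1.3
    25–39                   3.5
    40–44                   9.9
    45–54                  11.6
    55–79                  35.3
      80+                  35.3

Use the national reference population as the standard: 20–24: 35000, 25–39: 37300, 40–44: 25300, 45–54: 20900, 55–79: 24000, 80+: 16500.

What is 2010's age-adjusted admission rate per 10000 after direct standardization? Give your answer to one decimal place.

13.2

Standard total = 159000; weights = 0.2201, 0.2346, 0.1591, 0.1314, 0.1509, 0.1038.
Standardized rate: 0.2201×1.3 + 0.2346×3.5 + 0.1591×9.9 + 0.1314×11.6 + 0.1509×35.3 + 0.1038×35.3 = 13.1988 per 10000.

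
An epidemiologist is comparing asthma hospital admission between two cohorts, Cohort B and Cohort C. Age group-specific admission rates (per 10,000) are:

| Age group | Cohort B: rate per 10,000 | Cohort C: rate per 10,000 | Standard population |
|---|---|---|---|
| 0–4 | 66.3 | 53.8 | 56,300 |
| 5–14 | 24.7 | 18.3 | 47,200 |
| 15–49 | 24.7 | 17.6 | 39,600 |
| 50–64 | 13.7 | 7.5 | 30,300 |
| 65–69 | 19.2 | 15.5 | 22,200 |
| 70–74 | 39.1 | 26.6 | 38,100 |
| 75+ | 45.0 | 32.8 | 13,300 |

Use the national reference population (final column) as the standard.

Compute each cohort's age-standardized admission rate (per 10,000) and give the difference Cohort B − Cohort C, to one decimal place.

Standard total = 247,000; weights = 0.2279, 0.1911, 0.1603, 0.1227, 0.0899, 0.1543, 0.0538.
Cohort B: 0.2279×66.3 + 0.1911×24.7 + 0.1603×24.7 + 0.1227×13.7 + 0.0899×19.2 + 0.1543×39.1 + 0.0538×45.0 = 35.6527 per 10,000.
Cohort C: 0.2279×53.8 + 0.1911×18.3 + 0.1603×17.6 + 0.1227×7.5 + 0.0899×15.5 + 0.1543×26.6 + 0.0538×32.8 = 26.7640 per 10,000.
Difference = 35.6527 − 26.7640 = 8.8887.

8.9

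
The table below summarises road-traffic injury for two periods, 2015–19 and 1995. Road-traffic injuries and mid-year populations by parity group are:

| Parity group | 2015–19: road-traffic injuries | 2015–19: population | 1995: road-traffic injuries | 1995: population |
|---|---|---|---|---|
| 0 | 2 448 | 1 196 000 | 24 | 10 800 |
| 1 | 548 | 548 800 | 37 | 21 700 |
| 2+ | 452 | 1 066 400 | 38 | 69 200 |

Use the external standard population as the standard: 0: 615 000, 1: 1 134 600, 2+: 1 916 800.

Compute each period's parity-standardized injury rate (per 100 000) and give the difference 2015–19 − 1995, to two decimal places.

Parity-specific rates per 100 000 for 2015–19: 204.68, 99.85, 42.39.
For 1995: 222.22, 170.51, 54.91.
Standard total = 3 666 400; weights = 0.1677, 0.3095, 0.5228.
2015–19: 0.1677×204.68 + 0.3095×99.85 + 0.5228×42.39 = 87.3933 per 100 000.
1995: 0.1677×222.22 + 0.3095×170.51 + 0.5228×54.91 = 118.7491 per 100 000.
Difference = 87.3933 − 118.7491 = -31.3557.

-31.36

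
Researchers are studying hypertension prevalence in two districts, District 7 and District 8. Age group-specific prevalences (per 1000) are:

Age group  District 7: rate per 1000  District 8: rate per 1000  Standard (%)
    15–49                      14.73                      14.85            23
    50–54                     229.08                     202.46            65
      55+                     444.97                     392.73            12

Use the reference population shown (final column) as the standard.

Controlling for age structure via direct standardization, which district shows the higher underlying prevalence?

Standard weights: 0.23, 0.65, 0.12.
District 7: 0.2300×14.73 + 0.6500×229.08 + 0.1200×444.97 = 205.6863 per 1000.
District 8: 0.2300×14.85 + 0.6500×202.46 + 0.1200×392.73 = 182.1421 per 1000.

District 7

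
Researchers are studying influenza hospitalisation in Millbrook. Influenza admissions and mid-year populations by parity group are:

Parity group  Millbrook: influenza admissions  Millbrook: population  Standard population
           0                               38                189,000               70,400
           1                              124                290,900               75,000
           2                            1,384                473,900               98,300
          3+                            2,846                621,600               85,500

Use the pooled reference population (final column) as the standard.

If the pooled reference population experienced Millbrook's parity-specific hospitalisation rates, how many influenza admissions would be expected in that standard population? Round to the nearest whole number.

725

Parity-specific rates per 100,000 for Millbrook: 20.11, 42.63, 292.04, 457.85.
Expected influenza admissions = Σ (standard pop × parity-specific rate ÷ 100,000)
= 70,400×20.11/100,000 + 75,000×42.63/100,000 + 98,300×292.04/100,000 + 85,500×457.85/100,000
= 14.15 + 31.97 + 287.08 + 391.46 = 724.67.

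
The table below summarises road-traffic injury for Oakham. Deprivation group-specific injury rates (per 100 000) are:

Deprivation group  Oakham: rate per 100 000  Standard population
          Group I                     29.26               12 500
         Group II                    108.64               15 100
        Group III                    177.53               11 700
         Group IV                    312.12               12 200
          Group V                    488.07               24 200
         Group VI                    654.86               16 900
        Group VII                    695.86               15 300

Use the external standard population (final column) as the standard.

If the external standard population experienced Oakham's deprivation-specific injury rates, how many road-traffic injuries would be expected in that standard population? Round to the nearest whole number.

Expected road-traffic injuries = Σ (standard pop × deprivation-specific rate ÷ 100 000)
= 12 500×29.26/100 000 + 15 100×108.64/100 000 + 11 700×177.53/100 000 + 12 200×312.12/100 000 + 24 200×488.07/100 000 + 16 900×654.86/100 000 + 15 300×695.86/100 000
= 3.66 + 16.40 + 20.77 + 38.08 + 118.11 + 110.67 + 106.47 = 414.16.

414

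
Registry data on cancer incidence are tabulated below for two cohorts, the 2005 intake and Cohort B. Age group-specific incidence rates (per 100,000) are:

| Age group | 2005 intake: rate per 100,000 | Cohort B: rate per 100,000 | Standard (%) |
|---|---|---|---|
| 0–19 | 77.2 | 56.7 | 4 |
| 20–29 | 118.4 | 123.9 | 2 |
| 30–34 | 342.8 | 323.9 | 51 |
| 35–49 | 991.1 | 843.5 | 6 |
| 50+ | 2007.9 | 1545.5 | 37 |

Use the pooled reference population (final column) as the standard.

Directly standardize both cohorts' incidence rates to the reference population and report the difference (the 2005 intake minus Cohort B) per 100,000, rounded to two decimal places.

190.29

Standard weights: 0.04, 0.02, 0.51, 0.06, 0.37.
The 2005 intake: 0.0400×77.2 + 0.0200×118.4 + 0.5100×342.8 + 0.0600×991.1 + 0.3700×2007.9 = 982.6730 per 100,000.
Cohort B: 0.0400×56.7 + 0.0200×123.9 + 0.5100×323.9 + 0.0600×843.5 + 0.3700×1545.5 = 792.3800 per 100,000.
Difference = 982.6730 − 792.3800 = 190.2930.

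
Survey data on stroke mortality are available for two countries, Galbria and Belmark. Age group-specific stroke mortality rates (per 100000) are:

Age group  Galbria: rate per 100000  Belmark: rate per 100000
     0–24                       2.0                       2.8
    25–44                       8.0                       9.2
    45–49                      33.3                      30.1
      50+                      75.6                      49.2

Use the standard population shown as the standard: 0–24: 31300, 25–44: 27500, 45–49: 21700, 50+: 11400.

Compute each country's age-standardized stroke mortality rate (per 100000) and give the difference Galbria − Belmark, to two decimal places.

3.40

Standard total = 91900; weights = 0.3406, 0.2992, 0.2361, 0.1240.
Galbria: 0.3406×2.0 + 0.2992×8.0 + 0.2361×33.3 + 0.1240×75.6 = 20.3161 per 100000.
Belmark: 0.3406×2.8 + 0.2992×9.2 + 0.2361×30.1 + 0.1240×49.2 = 16.9172 per 100000.
Difference = 20.3161 − 16.9172 = 3.3989.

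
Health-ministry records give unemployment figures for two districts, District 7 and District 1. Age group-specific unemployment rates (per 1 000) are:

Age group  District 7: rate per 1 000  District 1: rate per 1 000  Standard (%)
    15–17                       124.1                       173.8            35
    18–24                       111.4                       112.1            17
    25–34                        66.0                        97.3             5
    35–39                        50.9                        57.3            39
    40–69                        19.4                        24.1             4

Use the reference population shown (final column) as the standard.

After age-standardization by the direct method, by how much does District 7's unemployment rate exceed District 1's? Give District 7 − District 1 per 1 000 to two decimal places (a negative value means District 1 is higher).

Standard weights: 0.35, 0.17, 0.05, 0.39, 0.04.
District 7: 0.3500×124.1 + 0.1700×111.4 + 0.0500×66.0 + 0.3900×50.9 + 0.0400×19.4 = 86.3000 per 1 000.
District 1: 0.3500×173.8 + 0.1700×112.1 + 0.0500×97.3 + 0.3900×57.3 + 0.0400×24.1 = 108.0630 per 1 000.
Difference = 86.3000 − 108.0630 = -21.7630.

-21.76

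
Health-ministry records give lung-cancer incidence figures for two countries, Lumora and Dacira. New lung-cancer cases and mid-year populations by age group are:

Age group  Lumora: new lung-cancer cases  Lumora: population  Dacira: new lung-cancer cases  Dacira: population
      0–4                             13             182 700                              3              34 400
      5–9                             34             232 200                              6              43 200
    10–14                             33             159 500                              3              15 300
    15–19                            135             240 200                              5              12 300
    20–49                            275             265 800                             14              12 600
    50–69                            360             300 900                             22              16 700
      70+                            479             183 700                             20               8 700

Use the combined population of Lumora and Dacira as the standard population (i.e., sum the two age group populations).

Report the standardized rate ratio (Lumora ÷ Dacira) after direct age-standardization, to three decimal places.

Age-specific rates per 100 000 for Lumora: 7.12, 14.64, 20.69, 56.20, 103.46, 119.64, 260.75.
For Dacira: 8.72, 13.89, 19.61, 40.65, 111.11, 131.74, 229.89.
Combined standard total = 1 708 200; weights = 0.1271, 0.1612, 0.1023, 0.1478, 0.1630, 0.1859, 0.1126.
Lumora: 0.1271×7.12 + 0.1612×14.64 + 0.1023×20.69 + 0.1478×56.20 + 0.1630×103.46 + 0.1859×119.64 + 0.1126×260.75 = 82.1656 per 100 000.
Dacira: 0.1271×8.72 + 0.1612×13.89 + 0.1023×19.61 + 0.1478×40.65 + 0.1630×111.11 + 0.1859×131.74 + 0.1126×229.89 = 79.8576 per 100 000.
Ratio = 82.1656 ÷ 79.8576 = 1.02890.

1.029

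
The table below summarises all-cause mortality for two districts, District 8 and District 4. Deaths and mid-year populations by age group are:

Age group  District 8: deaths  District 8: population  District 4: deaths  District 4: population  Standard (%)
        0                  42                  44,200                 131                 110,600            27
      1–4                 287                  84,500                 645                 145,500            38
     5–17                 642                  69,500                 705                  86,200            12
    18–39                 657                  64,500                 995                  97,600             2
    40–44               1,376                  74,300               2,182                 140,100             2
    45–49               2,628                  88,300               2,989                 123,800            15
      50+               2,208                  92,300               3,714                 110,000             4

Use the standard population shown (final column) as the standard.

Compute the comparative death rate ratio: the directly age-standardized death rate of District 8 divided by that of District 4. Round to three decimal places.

Age-specific rates per 100,000 for District 8: 95.02, 339.64, 923.74, 1018.60, 1851.95, 2976.22, 2392.20.
For District 4: 118.44, 443.30, 817.87, 1019.47, 1557.46, 2414.38, 3376.36.
Standard weights: 0.27, 0.38, 0.12, 0.02, 0.02, 0.15, 0.04.
District 8: 0.2700×95.02 + 0.3800×339.64 + 0.1200×923.74 + 0.0200×1018.60 + 0.0200×1851.95 + 0.1500×2976.22 + 0.0400×2392.20 = 865.1018 per 100,000.
District 4: 0.2700×118.44 + 0.3800×443.30 + 0.1200×817.87 + 0.0200×1019.47 + 0.0200×1557.46 + 0.1500×2414.38 + 0.0400×3376.36 = 847.3273 per 100,000.
Ratio = 865.1018 ÷ 847.3273 = 1.02098.

1.021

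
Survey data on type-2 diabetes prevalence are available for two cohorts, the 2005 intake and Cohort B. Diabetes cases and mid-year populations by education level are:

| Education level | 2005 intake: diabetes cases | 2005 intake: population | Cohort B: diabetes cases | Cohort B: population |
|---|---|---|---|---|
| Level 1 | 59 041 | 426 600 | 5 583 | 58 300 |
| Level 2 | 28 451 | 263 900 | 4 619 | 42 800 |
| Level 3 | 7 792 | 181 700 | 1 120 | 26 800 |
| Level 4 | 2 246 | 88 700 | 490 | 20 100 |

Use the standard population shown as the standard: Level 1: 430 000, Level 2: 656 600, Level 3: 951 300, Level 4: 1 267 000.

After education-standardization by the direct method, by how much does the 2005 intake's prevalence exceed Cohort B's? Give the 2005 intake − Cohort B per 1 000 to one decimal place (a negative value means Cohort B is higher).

Education-specific rates per 1 000 for the 2005 intake: 138.399, 107.810, 42.884, 25.321.
For Cohort B: 95.763, 107.921, 41.791, 24.378.
Standard total = 3 304 900; weights = 0.1301, 0.1987, 0.2878, 0.3834.
The 2005 intake: 0.1301×138.399 + 0.1987×107.810 + 0.2878×42.884 + 0.3834×25.321 = 61.4775 per 1 000.
Cohort B: 0.1301×95.763 + 0.1987×107.921 + 0.2878×41.791 + 0.3834×24.378 = 55.2760 per 1 000.
Difference = 61.4775 − 55.2760 = 6.2015.

6.2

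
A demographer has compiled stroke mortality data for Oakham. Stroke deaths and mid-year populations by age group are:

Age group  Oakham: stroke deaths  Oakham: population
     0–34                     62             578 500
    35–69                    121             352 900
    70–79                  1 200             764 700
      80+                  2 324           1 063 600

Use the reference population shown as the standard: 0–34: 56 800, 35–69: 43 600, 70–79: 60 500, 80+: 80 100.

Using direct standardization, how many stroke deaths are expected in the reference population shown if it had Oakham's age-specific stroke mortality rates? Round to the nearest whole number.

Age-specific rates per 100 000 for Oakham: 10.72, 34.29, 156.92, 218.50.
Expected stroke deaths = Σ (standard pop × age-specific rate ÷ 100 000)
= 56 800×10.72/100 000 + 43 600×34.29/100 000 + 60 500×156.92/100 000 + 80 100×218.50/100 000
= 6.09 + 14.95 + 94.94 + 175.02 = 291.00.

291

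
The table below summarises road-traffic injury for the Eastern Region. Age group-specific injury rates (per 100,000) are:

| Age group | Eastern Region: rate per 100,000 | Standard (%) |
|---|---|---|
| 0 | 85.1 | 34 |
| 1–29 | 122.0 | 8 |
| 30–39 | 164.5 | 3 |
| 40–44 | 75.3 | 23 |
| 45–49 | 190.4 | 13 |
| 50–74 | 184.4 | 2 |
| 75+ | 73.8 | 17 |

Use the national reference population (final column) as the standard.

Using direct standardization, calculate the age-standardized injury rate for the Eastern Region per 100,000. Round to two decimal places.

101.93

Standard weights: 0.34, 0.08, 0.03, 0.23, 0.13, 0.02, 0.17.
Standardized rate: 0.3400×85.1 + 0.0800×122.0 + 0.0300×164.5 + 0.2300×75.3 + 0.1300×190.4 + 0.0200×184.4 + 0.1700×73.8 = 101.9340 per 100,000.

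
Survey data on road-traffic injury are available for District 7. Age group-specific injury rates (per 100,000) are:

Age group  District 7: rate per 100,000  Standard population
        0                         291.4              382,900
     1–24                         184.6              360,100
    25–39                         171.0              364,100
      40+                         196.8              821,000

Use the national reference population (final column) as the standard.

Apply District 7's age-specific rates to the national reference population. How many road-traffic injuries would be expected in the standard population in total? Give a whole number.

4019

Expected road-traffic injuries = Σ (standard pop × age-specific rate ÷ 100,000)
= 382,900×291.4/100,000 + 360,100×184.6/100,000 + 364,100×171.0/100,000 + 821,000×196.8/100,000
= 1115.77 + 664.74 + 622.61 + 1615.73 = 4018.85.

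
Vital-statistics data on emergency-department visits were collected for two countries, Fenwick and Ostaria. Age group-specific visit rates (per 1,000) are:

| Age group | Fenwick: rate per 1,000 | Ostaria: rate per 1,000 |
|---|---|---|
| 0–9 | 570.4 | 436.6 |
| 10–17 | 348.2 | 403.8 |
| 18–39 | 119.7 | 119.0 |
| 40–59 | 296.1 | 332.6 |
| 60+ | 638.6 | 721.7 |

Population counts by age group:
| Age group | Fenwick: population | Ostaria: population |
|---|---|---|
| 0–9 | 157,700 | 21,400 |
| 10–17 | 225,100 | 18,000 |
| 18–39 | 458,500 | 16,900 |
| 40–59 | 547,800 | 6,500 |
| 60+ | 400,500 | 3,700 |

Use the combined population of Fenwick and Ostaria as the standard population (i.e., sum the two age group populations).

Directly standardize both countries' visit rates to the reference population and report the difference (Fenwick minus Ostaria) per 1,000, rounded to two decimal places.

Combined standard total = 1,856,100; weights = 0.0965, 0.1310, 0.2561, 0.2986, 0.2178.
Fenwick: 0.0965×570.4 + 0.1310×348.2 + 0.2561×119.7 + 0.2986×296.1 + 0.2178×638.6 = 358.7963 per 1,000.
Ostaria: 0.0965×436.6 + 0.1310×403.8 + 0.2561×119.0 + 0.2986×332.6 + 0.2178×721.7 = 381.9852 per 1,000.
Difference = 358.7963 − 381.9852 = -23.1889.

-23.19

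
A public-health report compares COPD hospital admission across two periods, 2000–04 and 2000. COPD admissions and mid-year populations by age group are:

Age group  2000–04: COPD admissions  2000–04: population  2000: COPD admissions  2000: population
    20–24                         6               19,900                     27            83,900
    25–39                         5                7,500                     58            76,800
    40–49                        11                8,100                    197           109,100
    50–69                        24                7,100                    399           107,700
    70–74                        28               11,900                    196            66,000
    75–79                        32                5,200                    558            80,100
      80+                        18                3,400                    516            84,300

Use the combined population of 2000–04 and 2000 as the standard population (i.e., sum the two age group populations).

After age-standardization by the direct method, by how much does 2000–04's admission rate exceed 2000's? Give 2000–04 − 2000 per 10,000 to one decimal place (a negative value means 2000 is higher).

-4.3

Age-specific rates per 10,000 for 2000–04: 3.02, 6.67, 13.58, 33.80, 23.53, 61.54, 52.94.
For 2000: 3.22, 7.55, 18.06, 37.05, 29.70, 69.66, 61.21.
Combined standard total = 671,000; weights = 0.1547, 0.1256, 0.1747, 0.1711, 0.1161, 0.1271, 0.1307.
2000–04: 0.1547×3.02 + 0.1256×6.67 + 0.1747×13.58 + 0.1711×33.80 + 0.1161×23.53 + 0.1271×61.54 + 0.1307×52.94 = 26.9333 per 10,000.
2000: 0.1547×3.22 + 0.1256×7.55 + 0.1747×18.06 + 0.1711×37.05 + 0.1161×29.70 + 0.1271×69.66 + 0.1307×61.21 = 31.2425 per 10,000.
Difference = 26.9333 − 31.2425 = -4.3092.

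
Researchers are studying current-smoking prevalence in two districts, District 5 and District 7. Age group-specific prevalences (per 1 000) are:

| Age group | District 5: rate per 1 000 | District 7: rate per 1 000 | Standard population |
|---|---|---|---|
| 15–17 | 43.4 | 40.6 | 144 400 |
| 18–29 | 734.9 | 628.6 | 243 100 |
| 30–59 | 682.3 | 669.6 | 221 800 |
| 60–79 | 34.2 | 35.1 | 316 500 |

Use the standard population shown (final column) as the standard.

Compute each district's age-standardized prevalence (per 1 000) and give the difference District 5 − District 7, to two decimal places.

Standard total = 925 800; weights = 0.1560, 0.2626, 0.2396, 0.3419.
District 5: 0.1560×43.4 + 0.2626×734.9 + 0.2396×682.3 + 0.3419×34.2 = 374.8969 per 1 000.
District 7: 0.1560×40.6 + 0.2626×628.6 + 0.2396×669.6 + 0.3419×35.1 = 343.8126 per 1 000.
Difference = 374.8969 − 343.8126 = 31.0843.

31.08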